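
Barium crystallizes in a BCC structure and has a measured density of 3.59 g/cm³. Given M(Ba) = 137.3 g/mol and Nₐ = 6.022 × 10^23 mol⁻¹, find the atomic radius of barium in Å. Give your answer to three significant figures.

For a BCC cell (Z = 2), a³ = Z·M/(N_A·ρ) = 2 × 137.3 / (6.022 × 10²³ × 3.590) = 1.270 × 10^-22 cm³, so a = 5.027 × 10^-8 cm = 5.027 Å.
Atoms touch along the body diagonal, so √3·a = 4r, so r = 0.4330 × a = 2.18 Å.

2.18 Å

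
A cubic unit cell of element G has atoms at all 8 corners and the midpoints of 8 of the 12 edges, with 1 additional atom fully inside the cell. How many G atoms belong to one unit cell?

4

Corner atoms are shared by 8 cells (1/8 each), edge atoms by 4 (1/4 each), interior atoms are unshared.
Net atoms = 8 × 1/8 + 8 × 1/4 + 1 = 1 + 2 + 1 = 4.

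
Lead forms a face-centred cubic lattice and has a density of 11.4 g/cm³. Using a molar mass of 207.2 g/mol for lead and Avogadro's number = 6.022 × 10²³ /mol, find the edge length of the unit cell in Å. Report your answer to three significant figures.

4.94 Å

With Z = 4 atoms per FCC cell, a³ = Z·M/(N_A·ρ) = 4 × 207.2 / (6.022 × 10²³ × 11.40 g/cm³) = 1.207 × 10^-22 cm³.
a = (1.207 × 10^-22)^(1/3) = 4.942 × 10^-8 cm = 4.94 Å.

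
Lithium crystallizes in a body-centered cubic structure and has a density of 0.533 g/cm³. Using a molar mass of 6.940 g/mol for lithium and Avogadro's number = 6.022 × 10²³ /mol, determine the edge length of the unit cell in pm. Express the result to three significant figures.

351 pm

With Z = 2 atoms per BCC cell, a³ = Z·M/(N_A·ρ) = 2 × 6.940 / (6.022 × 10²³ × 0.5330 g/cm³) = 4.324 × 10^-23 cm³.
a = (4.324 × 10^-23)^(1/3) = 3.510 × 10^-8 cm = 351 pm.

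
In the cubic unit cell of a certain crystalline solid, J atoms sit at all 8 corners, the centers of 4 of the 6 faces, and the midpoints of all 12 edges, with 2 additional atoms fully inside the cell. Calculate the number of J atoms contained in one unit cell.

Corner atoms are shared by 8 cells (1/8 each), face atoms by 2 (1/2 each), edge atoms by 4 (1/4 each), interior atoms are unshared.
Net atoms = 8 × 1/8 + 4 × 1/2 + 12 × 1/4 + 2 = 1 + 2 + 3 + 2 = 8.

8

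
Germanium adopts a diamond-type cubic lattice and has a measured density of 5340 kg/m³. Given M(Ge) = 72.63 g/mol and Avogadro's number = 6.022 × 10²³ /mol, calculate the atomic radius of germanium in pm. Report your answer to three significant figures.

122 pm

For a diamond cubic cell (Z = 8), a³ = Z·M/(N_A·ρ) = 8 × 72.63 / (6.022 × 10²³ × 5.340) = 1.807 × 10^-22 cm³, so a = 5.653 × 10^-8 cm = 565.3 pm.
Nearest neighbors lie along the body diagonal with √3·a = 8r, so r = 0.2165 × a = 122 pm.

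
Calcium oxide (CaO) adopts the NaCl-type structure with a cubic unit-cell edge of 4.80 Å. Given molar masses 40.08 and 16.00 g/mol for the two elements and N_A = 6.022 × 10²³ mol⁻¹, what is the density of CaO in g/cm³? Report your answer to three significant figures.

3.37 g/cm³

The NaCl-type structure contains Z = 4 formula units per cell; M(CaO) = 40.08 + 16.00 = 56.08 g/mol.
a³ = (4.800 × 10^-8 cm)³ = 1.106 × 10^-22 cm³.
ρ = 4 × 56.08 / (6.022 × 10²³ × 1.106 × 10^-22) = 3.368 g/cm³.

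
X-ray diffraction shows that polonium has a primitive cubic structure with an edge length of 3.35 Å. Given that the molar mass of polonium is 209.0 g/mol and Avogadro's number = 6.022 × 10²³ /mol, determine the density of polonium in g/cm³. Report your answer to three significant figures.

A simple cubic unit cell contains Z = 1 atom.
Cell volume: a³ = (3.35 Å)³ = (3.350 × 10^-8 cm)³ = 3.760 × 10^-23 cm³.
ρ = Z·M/(N_A·a³) = 1 × 209.0 / (6.022 × 10²³ × 3.760 × 10^-23) = 9.231 g/cm³.

9.23 g/cm³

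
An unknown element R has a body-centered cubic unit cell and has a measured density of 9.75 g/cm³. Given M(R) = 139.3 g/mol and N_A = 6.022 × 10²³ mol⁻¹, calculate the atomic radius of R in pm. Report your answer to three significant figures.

For a BCC cell (Z = 2), a³ = Z·M/(N_A·ρ) = 2 × 139.3 / (6.022 × 10²³ × 9.750) = 4.745 × 10^-23 cm³, so a = 3.620 × 10^-8 cm = 362.0 pm.
Atoms touch along the body diagonal, so √3·a = 4r, so r = 0.4330 × a = 157 pm.

157 pm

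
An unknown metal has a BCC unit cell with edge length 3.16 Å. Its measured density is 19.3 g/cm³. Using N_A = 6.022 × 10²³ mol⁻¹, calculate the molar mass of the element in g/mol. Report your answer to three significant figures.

183 g/mol

A BCC cell has Z = 2 atoms; a = 3.160 × 10^-8 cm.
M = ρ·N_A·a³/Z = 19.3 × 6.022 × 10²³ × 3.155 × 10^-23 / 2 = 183 g/mol.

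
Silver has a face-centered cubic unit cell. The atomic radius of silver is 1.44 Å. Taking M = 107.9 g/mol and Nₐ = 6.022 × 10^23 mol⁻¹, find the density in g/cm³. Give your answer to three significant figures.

In an FCC lattice, atoms touch along the face diagonal, so √2·a = 4r, giving a = 4.073 Å = 4.073 × 10^-8 cm.
With Z = 4, ρ = Z·M/(N_A·a³) = 4 × 107.9 / (6.022 × 10²³ × 6.757 × 10^-23) = 10.61 g/cm³.

10.6 g/cm³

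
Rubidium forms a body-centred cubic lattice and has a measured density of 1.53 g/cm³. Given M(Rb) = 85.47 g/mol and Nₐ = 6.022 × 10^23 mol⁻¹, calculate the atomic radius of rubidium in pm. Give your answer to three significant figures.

For a BCC cell (Z = 2), a³ = Z·M/(N_A·ρ) = 2 × 85.47 / (6.022 × 10²³ × 1.530) = 1.855 × 10^-22 cm³, so a = 5.703 × 10^-8 cm = 570.3 pm.
Atoms touch along the body diagonal, so √3·a = 4r, so r = 0.4330 × a = 247 pm.

247 pm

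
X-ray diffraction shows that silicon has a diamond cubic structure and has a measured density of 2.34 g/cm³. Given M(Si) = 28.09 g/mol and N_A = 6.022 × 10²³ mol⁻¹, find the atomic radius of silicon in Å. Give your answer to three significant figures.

1.17 Å

For a diamond cubic cell (Z = 8), a³ = Z·M/(N_A·ρ) = 8 × 28.09 / (6.022 × 10²³ × 2.340) = 1.595 × 10^-22 cm³, so a = 5.423 × 10^-8 cm = 5.423 Å.
Nearest neighbors lie along the body diagonal with √3·a = 8r, so r = 0.2165 × a = 1.17 Å.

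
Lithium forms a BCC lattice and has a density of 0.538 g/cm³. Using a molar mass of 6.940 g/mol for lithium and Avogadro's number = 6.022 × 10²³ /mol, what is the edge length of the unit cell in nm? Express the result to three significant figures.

With Z = 2 atoms per BCC cell, a³ = Z·M/(N_A·ρ) = 2 × 6.940 / (6.022 × 10²³ × 0.5380 g/cm³) = 4.284 × 10^-23 cm³.
a = (4.284 × 10^-23)^(1/3) = 3.499 × 10^-8 cm = 0.350 nm.

0.350 nm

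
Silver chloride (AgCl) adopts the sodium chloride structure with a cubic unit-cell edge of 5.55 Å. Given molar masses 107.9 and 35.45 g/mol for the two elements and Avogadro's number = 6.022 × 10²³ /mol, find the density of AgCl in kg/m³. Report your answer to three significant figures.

The sodium chloride structure contains Z = 4 formula units per cell; M(AgCl) = 107.9 + 35.45 = 143.35 g/mol.
a³ = (5.550 × 10^-8 cm)³ = 1.710 × 10^-22 cm³.
ρ = 4 × 143.35 / (6.022 × 10²³ × 1.710 × 10^-22) = 5.570 g/cm³ = 5570 kg/m³.

5570 kg/m³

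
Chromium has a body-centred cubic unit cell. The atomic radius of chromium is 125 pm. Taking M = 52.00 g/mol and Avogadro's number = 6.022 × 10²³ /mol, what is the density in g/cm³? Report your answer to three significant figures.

7.18 g/cm³

In a BCC lattice, atoms touch along the body diagonal, so √3·a = 4r, giving a = 288.7 pm = 2.887 × 10^-8 cm.
With Z = 2, ρ = Z·M/(N_A·a³) = 2 × 52.00 / (6.022 × 10²³ × 2.406 × 10^-23) = 7.179 g/cm³.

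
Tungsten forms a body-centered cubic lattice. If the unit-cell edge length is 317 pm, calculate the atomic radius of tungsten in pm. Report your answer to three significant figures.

137 pm

In a BCC lattice, atoms touch along the body diagonal, so √3·a = 4r.
r = √3·a/4 = 1.7321 × 317 / 4 = 137 pm.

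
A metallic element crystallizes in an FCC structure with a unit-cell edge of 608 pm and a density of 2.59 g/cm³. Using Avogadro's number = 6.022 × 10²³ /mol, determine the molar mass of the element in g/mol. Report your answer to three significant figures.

87.6 g/mol

An FCC cell has Z = 4 atoms; a = 6.080 × 10^-8 cm.
M = ρ·N_A·a³/Z = 2.59 × 6.022 × 10²³ × 2.248 × 10^-22 / 4 = 87.6 g/mol.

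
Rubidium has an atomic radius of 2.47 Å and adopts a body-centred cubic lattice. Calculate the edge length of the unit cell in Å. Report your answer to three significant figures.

In a BCC lattice, atoms touch along the body diagonal, so √3·a = 4r.
a = 4r/√3 = 4 × 2.47 / 1.7321 = 5.70 Å.

5.70 Å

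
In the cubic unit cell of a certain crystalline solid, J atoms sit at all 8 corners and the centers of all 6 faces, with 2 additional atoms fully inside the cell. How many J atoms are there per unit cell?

6

Corner atoms are shared by 8 cells (1/8 each), face atoms by 2 (1/2 each), interior atoms are unshared.
Net atoms = 8 × 1/8 + 6 × 1/2 + 2 = 1 + 3 + 2 = 6.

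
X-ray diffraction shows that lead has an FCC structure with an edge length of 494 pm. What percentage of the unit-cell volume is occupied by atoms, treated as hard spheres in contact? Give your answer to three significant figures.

In an FCC lattice atoms touch along the face diagonal, so √2·a = 4r, so r = 0.3536a = 174.7 pm.
Packing fraction = Z·(4/3)πr³ / a³ = 4 × (4/3)π × (174.7)³ / (494)³ = 0.7405 = 74.0%.

74.0%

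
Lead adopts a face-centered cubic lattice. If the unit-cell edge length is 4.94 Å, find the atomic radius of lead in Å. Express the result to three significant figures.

In an FCC lattice, atoms touch along the face diagonal, so √2·a = 4r.
r = √2·a/4 = 1.4142 × 4.94 / 4 = 1.75 Å.

1.75 Å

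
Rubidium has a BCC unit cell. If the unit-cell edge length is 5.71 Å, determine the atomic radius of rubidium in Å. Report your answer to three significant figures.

2.47 Å

In a BCC lattice, atoms touch along the body diagonal, so √3·a = 4r.
r = √3·a/4 = 1.7321 × 5.71 / 4 = 2.47 Å.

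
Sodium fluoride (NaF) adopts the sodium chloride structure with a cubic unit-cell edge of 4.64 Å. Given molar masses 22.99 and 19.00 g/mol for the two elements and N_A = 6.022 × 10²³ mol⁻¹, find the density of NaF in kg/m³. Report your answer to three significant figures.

The sodium chloride structure contains Z = 4 formula units per cell; M(NaF) = 22.99 + 19.00 = 41.99 g/mol.
a³ = (4.640 × 10^-8 cm)³ = 9.990 × 10^-23 cm³.
ρ = 4 × 41.99 / (6.022 × 10²³ × 9.990 × 10^-23) = 2.792 g/cm³ = 2790 kg/m³.

2790 kg/m³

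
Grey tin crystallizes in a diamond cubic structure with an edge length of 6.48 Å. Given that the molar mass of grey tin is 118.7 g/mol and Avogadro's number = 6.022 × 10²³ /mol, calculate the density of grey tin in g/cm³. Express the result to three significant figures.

5.80 g/cm³

A diamond cubic unit cell contains Z = 8 atoms.
Cell volume: a³ = (6.48 Å)³ = (6.480 × 10^-8 cm)³ = 2.721 × 10^-22 cm³.
ρ = Z·M/(N_A·a³) = 8 × 118.7 / (6.022 × 10²³ × 2.721 × 10^-22) = 5.795 g/cm³.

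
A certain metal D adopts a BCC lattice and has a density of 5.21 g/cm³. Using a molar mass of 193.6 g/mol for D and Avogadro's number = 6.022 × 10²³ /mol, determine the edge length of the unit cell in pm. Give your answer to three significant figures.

With Z = 2 atoms per BCC cell, a³ = Z·M/(N_A·ρ) = 2 × 193.6 / (6.022 × 10²³ × 5.210 g/cm³) = 1.234 × 10^-22 cm³.
a = (1.234 × 10^-22)^(1/3) = 4.979 × 10^-8 cm = 498 pm.

498 pm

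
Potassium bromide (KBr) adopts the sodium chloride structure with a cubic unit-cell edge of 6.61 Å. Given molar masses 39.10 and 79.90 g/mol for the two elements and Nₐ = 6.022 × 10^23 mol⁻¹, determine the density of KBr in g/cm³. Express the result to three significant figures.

The sodium chloride structure contains Z = 4 formula units per cell; M(KBr) = 39.10 + 79.90 = 119.0 g/mol.
a³ = (6.610 × 10^-8 cm)³ = 2.888 × 10^-22 cm³.
ρ = 4 × 119.0 / (6.022 × 10²³ × 2.888 × 10^-22) = 2.737 g/cm³.

2.74 g/cm³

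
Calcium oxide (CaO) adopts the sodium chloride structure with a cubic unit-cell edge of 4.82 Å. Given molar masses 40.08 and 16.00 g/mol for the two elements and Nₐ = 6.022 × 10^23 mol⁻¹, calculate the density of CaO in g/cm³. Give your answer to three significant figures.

The sodium chloride structure contains Z = 4 formula units per cell; M(CaO) = 40.08 + 16.00 = 56.08 g/mol.
a³ = (4.820 × 10^-8 cm)³ = 1.120 × 10^-22 cm³.
ρ = 4 × 56.08 / (6.022 × 10²³ × 1.120 × 10^-22) = 3.326 g/cm³.

3.33 g/cm³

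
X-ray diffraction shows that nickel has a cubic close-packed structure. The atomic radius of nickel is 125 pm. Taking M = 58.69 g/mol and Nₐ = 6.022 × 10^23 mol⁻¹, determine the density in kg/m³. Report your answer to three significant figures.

In an FCC lattice, atoms touch along the face diagonal, so √2·a = 4r, giving a = 353.6 pm = 3.536 × 10^-8 cm.
With Z = 4, ρ = Z·M/(N_A·a³) = 4 × 58.69 / (6.022 × 10²³ × 4.419 × 10^-23) = 8.821 g/cm³ = 8820 kg/m³.

8820 kg/m³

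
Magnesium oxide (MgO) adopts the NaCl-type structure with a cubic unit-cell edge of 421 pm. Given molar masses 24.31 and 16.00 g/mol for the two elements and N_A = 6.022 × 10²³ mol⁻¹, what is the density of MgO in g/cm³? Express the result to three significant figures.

The NaCl-type structure contains Z = 4 formula units per cell; M(MgO) = 24.31 + 16.00 = 40.31 g/mol.
a³ = (4.210 × 10^-8 cm)³ = 7.462 × 10^-23 cm³.
ρ = 4 × 40.31 / (6.022 × 10²³ × 7.462 × 10^-23) = 3.588 g/cm³.

3.59 g/cm³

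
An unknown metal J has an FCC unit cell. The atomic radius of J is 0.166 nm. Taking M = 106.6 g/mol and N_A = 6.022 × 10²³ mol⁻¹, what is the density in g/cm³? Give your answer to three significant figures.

In an FCC lattice, atoms touch along the face diagonal, so √2·a = 4r, giving a = 0.4695 nm = 4.695 × 10^-8 cm.
With Z = 4, ρ = Z·M/(N_A·a³) = 4 × 106.6 / (6.022 × 10²³ × 1.035 × 10^-22) = 6.841 g/cm³.

6.84 g/cm³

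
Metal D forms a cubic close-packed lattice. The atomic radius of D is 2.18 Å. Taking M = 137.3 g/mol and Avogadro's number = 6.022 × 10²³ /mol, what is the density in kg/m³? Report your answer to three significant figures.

3890 kg/m³

In an FCC lattice, atoms touch along the face diagonal, so √2·a = 4r, giving a = 6.166 Å = 6.166 × 10^-8 cm.
With Z = 4, ρ = Z·M/(N_A·a³) = 4 × 137.3 / (6.022 × 10²³ × 2.344 × 10^-22) = 3.890 g/cm³ = 3890 kg/m³.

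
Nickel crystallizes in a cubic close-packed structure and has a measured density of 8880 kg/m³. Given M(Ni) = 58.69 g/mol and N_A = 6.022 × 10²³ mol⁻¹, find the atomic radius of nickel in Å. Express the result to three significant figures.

1.25 Å

For an FCC cell (Z = 4), a³ = Z·M/(N_A·ρ) = 4 × 58.69 / (6.022 × 10²³ × 8.880) = 4.390 × 10^-23 cm³, so a = 3.528 × 10^-8 cm = 3.528 Å.
Atoms touch along the face diagonal, so √2·a = 4r, so r = 0.3536 × a = 1.25 Å.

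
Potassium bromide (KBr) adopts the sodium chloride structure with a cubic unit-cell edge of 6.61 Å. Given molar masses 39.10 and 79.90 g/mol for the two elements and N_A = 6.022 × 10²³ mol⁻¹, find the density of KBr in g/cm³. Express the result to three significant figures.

2.74 g/cm³

The sodium chloride structure contains Z = 4 formula units per cell; M(KBr) = 39.10 + 79.90 = 119.0 g/mol.
a³ = (6.610 × 10^-8 cm)³ = 2.888 × 10^-22 cm³.
ρ = 4 × 119.0 / (6.022 × 10²³ × 2.888 × 10^-22) = 2.737 g/cm³.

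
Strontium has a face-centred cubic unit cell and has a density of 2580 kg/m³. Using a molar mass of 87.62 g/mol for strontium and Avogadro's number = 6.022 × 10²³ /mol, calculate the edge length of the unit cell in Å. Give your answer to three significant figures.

6.09 Å

With Z = 4 atoms per FCC cell, a³ = Z·M/(N_A·ρ) = 4 × 87.62 / (6.022 × 10²³ × 2.580 g/cm³) = 2.256 × 10^-22 cm³.
a = (2.256 × 10^-22)^(1/3) = 6.087 × 10^-8 cm = 6.09 Å.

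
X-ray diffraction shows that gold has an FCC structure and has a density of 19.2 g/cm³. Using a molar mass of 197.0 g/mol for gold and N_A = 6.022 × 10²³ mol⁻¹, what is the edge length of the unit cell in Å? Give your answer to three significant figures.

4.08 Å

With Z = 4 atoms per FCC cell, a³ = Z·M/(N_A·ρ) = 4 × 197.0 / (6.022 × 10²³ × 19.20 g/cm³) = 6.815 × 10^-23 cm³.
a = (6.815 × 10^-23)^(1/3) = 4.085 × 10^-8 cm = 4.08 Å.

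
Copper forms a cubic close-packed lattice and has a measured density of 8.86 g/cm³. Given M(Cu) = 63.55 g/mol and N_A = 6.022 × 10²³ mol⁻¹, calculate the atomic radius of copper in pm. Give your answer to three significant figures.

For an FCC cell (Z = 4), a³ = Z·M/(N_A·ρ) = 4 × 63.55 / (6.022 × 10²³ × 8.860) = 4.764 × 10^-23 cm³, so a = 3.625 × 10^-8 cm = 362.5 pm.
Atoms touch along the face diagonal, so √2·a = 4r, so r = 0.3536 × a = 128 pm.

128 pm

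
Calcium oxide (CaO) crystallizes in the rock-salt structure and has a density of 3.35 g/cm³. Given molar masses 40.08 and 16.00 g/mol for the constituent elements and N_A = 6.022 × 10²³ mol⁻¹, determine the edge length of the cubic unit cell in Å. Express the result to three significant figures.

M(CaO) = 56.08 g/mol; Z = 4 formula units per cell.
a³ = Z·M/(N_A·ρ) = 4 × 56.08 / (6.022 × 10²³ × 3.35) = 1.112 × 10^-22 cm³, so a = 4.809 × 10^-8 cm = 4.81 Å.

4.81 Å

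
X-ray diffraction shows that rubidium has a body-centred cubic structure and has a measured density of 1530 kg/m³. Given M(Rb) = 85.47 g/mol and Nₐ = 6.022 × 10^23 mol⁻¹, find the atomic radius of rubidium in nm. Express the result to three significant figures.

0.247 nm

For a BCC cell (Z = 2), a³ = Z·M/(N_A·ρ) = 2 × 85.47 / (6.022 × 10²³ × 1.530) = 1.855 × 10^-22 cm³, so a = 5.703 × 10^-8 cm = 0.5703 nm.
Atoms touch along the body diagonal, so √3·a = 4r, so r = 0.4330 × a = 0.247 nm.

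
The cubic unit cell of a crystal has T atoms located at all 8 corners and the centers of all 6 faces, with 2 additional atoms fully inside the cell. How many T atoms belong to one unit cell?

6

Corner atoms are shared by 8 cells (1/8 each), face atoms by 2 (1/2 each), interior atoms are unshared.
Net atoms = 8 × 1/8 + 6 × 1/2 + 2 = 1 + 3 + 2 = 6.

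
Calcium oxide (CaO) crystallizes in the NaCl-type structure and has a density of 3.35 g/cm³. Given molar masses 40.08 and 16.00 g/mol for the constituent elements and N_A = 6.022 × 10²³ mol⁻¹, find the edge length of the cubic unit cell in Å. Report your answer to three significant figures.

4.81 Å

M(CaO) = 56.08 g/mol; Z = 4 formula units per cell.
a³ = Z·M/(N_A·ρ) = 4 × 56.08 / (6.022 × 10²³ × 3.35) = 1.112 × 10^-22 cm³, so a = 4.809 × 10^-8 cm = 4.81 Å.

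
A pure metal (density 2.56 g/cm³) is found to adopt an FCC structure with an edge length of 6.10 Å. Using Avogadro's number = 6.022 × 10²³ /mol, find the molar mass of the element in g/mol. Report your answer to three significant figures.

87.5 g/mol

An FCC cell has Z = 4 atoms; a = 6.100 × 10^-8 cm.
M = ρ·N_A·a³/Z = 2.56 × 6.022 × 10²³ × 2.270 × 10^-22 / 4 = 87.5 g/mol.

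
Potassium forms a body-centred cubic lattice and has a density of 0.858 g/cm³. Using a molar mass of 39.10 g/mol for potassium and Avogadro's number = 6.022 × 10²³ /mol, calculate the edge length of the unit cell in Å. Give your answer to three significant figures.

With Z = 2 atoms per BCC cell, a³ = Z·M/(N_A·ρ) = 2 × 39.10 / (6.022 × 10²³ × 0.8580 g/cm³) = 1.513 × 10^-22 cm³.
a = (1.513 × 10^-22)^(1/3) = 5.329 × 10^-8 cm = 5.33 Å.

5.33 Å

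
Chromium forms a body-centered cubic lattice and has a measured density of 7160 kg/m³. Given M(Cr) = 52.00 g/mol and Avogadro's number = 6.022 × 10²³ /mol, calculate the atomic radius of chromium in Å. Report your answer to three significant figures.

1.25 Å

For a BCC cell (Z = 2), a³ = Z·M/(N_A·ρ) = 2 × 52.00 / (6.022 × 10²³ × 7.160) = 2.412 × 10^-23 cm³, so a = 2.889 × 10^-8 cm = 2.889 Å.
Atoms touch along the body diagonal, so √3·a = 4r, so r = 0.4330 × a = 1.25 Å.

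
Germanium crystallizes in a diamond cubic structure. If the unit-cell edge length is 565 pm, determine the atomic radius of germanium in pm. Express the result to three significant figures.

In a diamond cubic lattice, nearest neighbors lie along the body diagonal with √3·a = 8r.
r = √3·a/8 = 1.7321 × 565 / 8 = 122 pm.

122 pm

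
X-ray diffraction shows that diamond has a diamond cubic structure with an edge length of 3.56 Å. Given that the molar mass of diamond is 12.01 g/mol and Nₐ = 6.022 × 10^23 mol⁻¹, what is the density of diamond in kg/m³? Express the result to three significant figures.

3540 kg/m³

A diamond cubic unit cell contains Z = 8 atoms.
Cell volume: a³ = (3.56 Å)³ = (3.560 × 10^-8 cm)³ = 4.512 × 10^-23 cm³.
ρ = Z·M/(N_A·a³) = 8 × 12.01 / (6.022 × 10²³ × 4.512 × 10^-23) = 3.536 g/cm³ = 3540 kg/m³.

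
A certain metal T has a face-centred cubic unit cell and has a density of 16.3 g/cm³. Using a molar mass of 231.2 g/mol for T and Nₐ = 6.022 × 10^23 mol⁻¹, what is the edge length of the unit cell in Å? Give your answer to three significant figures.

4.55 Å

With Z = 4 atoms per FCC cell, a³ = Z·M/(N_A·ρ) = 4 × 231.2 / (6.022 × 10²³ × 16.30 g/cm³) = 9.421 × 10^-23 cm³.
a = (9.421 × 10^-23)^(1/3) = 4.550 × 10^-8 cm = 4.55 Å.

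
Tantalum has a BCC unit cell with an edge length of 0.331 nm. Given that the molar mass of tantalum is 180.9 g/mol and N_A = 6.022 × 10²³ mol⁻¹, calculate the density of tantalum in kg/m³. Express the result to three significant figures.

16600 kg/m³

A BCC unit cell contains Z = 2 atoms.
Cell volume: a³ = (0.331 nm)³ = (3.310 × 10^-8 cm)³ = 3.626 × 10^-23 cm³.
ρ = Z·M/(N_A·a³) = 2 × 180.9 / (6.022 × 10²³ × 3.626 × 10^-23) = 16.57 g/cm³ = 16600 kg/m³.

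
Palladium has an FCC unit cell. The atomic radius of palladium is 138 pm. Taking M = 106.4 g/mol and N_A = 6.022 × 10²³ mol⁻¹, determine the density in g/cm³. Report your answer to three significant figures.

11.9 g/cm³

In an FCC lattice, atoms touch along the face diagonal, so √2·a = 4r, giving a = 390.3 pm = 3.903 × 10^-8 cm.
With Z = 4, ρ = Z·M/(N_A·a³) = 4 × 106.4 / (6.022 × 10²³ × 5.947 × 10^-23) = 11.88 g/cm³.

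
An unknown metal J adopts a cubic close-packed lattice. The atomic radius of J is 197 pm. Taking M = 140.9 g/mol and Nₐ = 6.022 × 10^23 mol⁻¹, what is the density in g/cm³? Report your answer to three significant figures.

5.41 g/cm³

In an FCC lattice, atoms touch along the face diagonal, so √2·a = 4r, giving a = 557.2 pm = 5.572 × 10^-8 cm.
With Z = 4, ρ = Z·M/(N_A·a³) = 4 × 140.9 / (6.022 × 10²³ × 1.730 × 10^-22) = 5.410 g/cm³.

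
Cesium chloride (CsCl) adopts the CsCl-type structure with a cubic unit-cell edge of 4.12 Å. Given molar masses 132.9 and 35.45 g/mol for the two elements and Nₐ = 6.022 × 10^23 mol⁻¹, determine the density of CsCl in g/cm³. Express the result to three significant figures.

4.00 g/cm³

The CsCl-type structure contains Z = 1 formula unit per cell; M(CsCl) = 132.9 + 35.45 = 168.35 g/mol.
a³ = (4.120 × 10^-8 cm)³ = 6.993 × 10^-23 cm³.
ρ = 1 × 168.35 / (6.022 × 10²³ × 6.993 × 10^-23) = 3.997 g/cm³.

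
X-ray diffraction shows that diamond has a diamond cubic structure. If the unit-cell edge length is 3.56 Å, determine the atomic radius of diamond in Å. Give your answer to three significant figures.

0.771 Å

In a diamond cubic lattice, nearest neighbors lie along the body diagonal with √3·a = 8r.
r = √3·a/8 = 1.7321 × 3.56 / 8 = 0.771 Å.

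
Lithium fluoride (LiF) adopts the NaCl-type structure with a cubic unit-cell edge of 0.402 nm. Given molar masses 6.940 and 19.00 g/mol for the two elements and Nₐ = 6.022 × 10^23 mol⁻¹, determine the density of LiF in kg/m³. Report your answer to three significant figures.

2650 kg/m³

The NaCl-type structure contains Z = 4 formula units per cell; M(LiF) = 6.940 + 19.00 = 25.94 g/mol.
a³ = (4.020 × 10^-8 cm)³ = 6.496 × 10^-23 cm³.
ρ = 4 × 25.94 / (6.022 × 10²³ × 6.496 × 10^-23) = 2.652 g/cm³ = 2650 kg/m³.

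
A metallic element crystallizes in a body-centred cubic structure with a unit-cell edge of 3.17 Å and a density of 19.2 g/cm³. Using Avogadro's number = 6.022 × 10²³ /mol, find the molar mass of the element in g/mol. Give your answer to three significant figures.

184 g/mol

A BCC cell has Z = 2 atoms; a = 3.170 × 10^-8 cm.
M = ρ·N_A·a³/Z = 19.2 × 6.022 × 10²³ × 3.186 × 10^-23 / 2 = 184 g/mol.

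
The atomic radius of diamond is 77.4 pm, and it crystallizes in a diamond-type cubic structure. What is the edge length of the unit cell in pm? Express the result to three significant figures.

In a diamond cubic lattice, nearest neighbors lie along the body diagonal with √3·a = 8r.
a = 8r/√3 = 8 × 77.4 / 1.7321 = 357 pm.

357 pm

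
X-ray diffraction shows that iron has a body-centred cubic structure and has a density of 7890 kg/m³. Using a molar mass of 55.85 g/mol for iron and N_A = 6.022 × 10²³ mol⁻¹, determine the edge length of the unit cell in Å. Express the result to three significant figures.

2.86 Å

With Z = 2 atoms per BCC cell, a³ = Z·M/(N_A·ρ) = 2 × 55.85 / (6.022 × 10²³ × 7.890 g/cm³) = 2.351 × 10^-23 cm³.
a = (2.351 × 10^-23)^(1/3) = 2.865 × 10^-8 cm = 2.86 Å.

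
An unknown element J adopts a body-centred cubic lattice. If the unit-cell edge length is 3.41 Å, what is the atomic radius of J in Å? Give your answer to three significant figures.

1.48 Å

In a BCC lattice, atoms touch along the body diagonal, so √3·a = 4r.
r = √3·a/4 = 1.7321 × 3.41 / 4 = 1.48 Å.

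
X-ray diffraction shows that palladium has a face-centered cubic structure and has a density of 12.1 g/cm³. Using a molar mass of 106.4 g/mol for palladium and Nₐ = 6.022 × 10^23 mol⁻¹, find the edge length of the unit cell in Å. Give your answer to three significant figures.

3.88 Å

With Z = 4 atoms per FCC cell, a³ = Z·M/(N_A·ρ) = 4 × 106.4 / (6.022 × 10²³ × 12.10 g/cm³) = 5.841 × 10^-23 cm³.
a = (5.841 × 10^-23)^(1/3) = 3.880 × 10^-8 cm = 3.88 Å.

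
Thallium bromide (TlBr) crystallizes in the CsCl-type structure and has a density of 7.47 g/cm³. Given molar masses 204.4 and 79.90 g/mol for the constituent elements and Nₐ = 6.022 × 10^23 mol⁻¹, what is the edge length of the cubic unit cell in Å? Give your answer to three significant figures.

M(TlBr) = 284.3 g/mol; Z = 1 formula unit per cell.
a³ = Z·M/(N_A·ρ) = 1 × 284.3 / (6.022 × 10²³ × 7.47) = 6.320 × 10^-23 cm³, so a = 3.983 × 10^-8 cm = 3.98 Å.

3.98 Å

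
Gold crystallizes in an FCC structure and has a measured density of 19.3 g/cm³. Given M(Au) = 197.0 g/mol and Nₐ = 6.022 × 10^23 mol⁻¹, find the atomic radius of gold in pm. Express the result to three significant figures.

144 pm

For an FCC cell (Z = 4), a³ = Z·M/(N_A·ρ) = 4 × 197.0 / (6.022 × 10²³ × 19.30) = 6.780 × 10^-23 cm³, so a = 4.078 × 10^-8 cm = 407.8 pm.
Atoms touch along the face diagonal, so √2·a = 4r, so r = 0.3536 × a = 144 pm.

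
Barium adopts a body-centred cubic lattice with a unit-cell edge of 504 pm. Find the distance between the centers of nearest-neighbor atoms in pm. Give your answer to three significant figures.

In a BCC structure, atoms touch along the body diagonal, so √3·a = 4r; the nearest-neighbor distance equals 2r = 0.8660·a.
d = 0.8660 × 504 = 436 pm.

436 pm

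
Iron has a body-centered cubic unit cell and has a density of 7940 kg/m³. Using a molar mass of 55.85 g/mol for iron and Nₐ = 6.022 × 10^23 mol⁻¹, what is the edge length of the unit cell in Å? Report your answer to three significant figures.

With Z = 2 atoms per BCC cell, a³ = Z·M/(N_A·ρ) = 2 × 55.85 / (6.022 × 10²³ × 7.940 g/cm³) = 2.336 × 10^-23 cm³.
a = (2.336 × 10^-23)^(1/3) = 2.859 × 10^-8 cm = 2.86 Å.

2.86 Å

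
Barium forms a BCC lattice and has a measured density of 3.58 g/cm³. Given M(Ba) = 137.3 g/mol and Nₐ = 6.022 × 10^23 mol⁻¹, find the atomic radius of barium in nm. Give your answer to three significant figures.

0.218 nm

For a BCC cell (Z = 2), a³ = Z·M/(N_A·ρ) = 2 × 137.3 / (6.022 × 10²³ × 3.580) = 1.274 × 10^-22 cm³, so a = 5.031 × 10^-8 cm = 0.5031 nm.
Atoms touch along the body diagonal, so √3·a = 4r, so r = 0.4330 × a = 0.218 nm.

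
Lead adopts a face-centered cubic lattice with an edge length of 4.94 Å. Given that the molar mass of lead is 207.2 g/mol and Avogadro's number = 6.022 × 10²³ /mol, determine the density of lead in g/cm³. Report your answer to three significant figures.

An FCC unit cell contains Z = 4 atoms.
Cell volume: a³ = (4.94 Å)³ = (4.940 × 10^-8 cm)³ = 1.206 × 10^-22 cm³.
ρ = Z·M/(N_A·a³) = 4 × 207.2 / (6.022 × 10²³ × 1.206 × 10^-22) = 11.42 g/cm³.

11.4 g/cm³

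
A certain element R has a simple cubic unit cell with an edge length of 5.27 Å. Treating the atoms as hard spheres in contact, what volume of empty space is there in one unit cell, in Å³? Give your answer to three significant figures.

69.7 Å³

In a simple cubic lattice atoms touch along the cell edge, so a = 2r, so r = 0.5000a = 2.635 Å.
V_cell = a³ = 146.4 Å³; V_atoms = 1 × (4/3)πr³ = 76.64 Å³.
Empty space = 146.4 − 76.64 = 69.7 Å³.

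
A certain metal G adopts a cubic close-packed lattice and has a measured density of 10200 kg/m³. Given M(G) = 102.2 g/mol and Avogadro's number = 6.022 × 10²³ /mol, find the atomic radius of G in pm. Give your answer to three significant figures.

143 pm

For an FCC cell (Z = 4), a³ = Z·M/(N_A·ρ) = 4 × 102.2 / (6.022 × 10²³ × 10.20) = 6.655 × 10^-23 cm³, so a = 4.053 × 10^-8 cm = 405.3 pm.
Atoms touch along the face diagonal, so √2·a = 4r, so r = 0.3536 × a = 143 pm.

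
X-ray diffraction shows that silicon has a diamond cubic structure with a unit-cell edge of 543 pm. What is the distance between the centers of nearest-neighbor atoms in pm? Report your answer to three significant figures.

In a diamond cubic structure, nearest neighbors lie along the body diagonal with √3·a = 8r; the nearest-neighbor distance equals 2r = 0.4330·a.
d = 0.4330 × 543 = 235 pm.

235 pm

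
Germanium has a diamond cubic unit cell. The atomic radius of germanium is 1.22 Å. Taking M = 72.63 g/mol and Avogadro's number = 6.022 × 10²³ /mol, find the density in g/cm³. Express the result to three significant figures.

In a diamond cubic lattice, nearest neighbors lie along the body diagonal with √3·a = 8r, giving a = 5.635 Å = 5.635 × 10^-8 cm.
With Z = 8, ρ = Z·M/(N_A·a³) = 8 × 72.63 / (6.022 × 10²³ × 1.789 × 10^-22) = 5.393 g/cm³.

5.39 g/cm³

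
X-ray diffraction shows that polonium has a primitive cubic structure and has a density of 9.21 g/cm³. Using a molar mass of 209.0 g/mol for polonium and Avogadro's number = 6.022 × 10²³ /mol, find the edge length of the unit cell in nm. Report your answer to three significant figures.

With Z = 1 atom per simple cubic cell, a³ = Z·M/(N_A·ρ) = 1 × 209.0 / (6.022 × 10²³ × 9.210 g/cm³) = 3.768 × 10^-23 cm³.
a = (3.768 × 10^-23)^(1/3) = 3.353 × 10^-8 cm = 0.335 nm.

0.335 nm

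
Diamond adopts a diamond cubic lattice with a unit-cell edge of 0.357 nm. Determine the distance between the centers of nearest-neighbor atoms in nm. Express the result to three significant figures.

In a diamond cubic structure, nearest neighbors lie along the body diagonal with √3·a = 8r; the nearest-neighbor distance equals 2r = 0.4330·a.
d = 0.4330 × 0.357 = 0.155 nm.

0.155 nm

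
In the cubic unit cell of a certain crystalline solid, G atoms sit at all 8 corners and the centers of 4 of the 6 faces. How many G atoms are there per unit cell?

Corner atoms are shared by 8 cells (1/8 each), face atoms by 2 (1/2 each).
Net atoms = 8 × 1/8 + 4 × 1/2 = 1 + 2 = 3.

3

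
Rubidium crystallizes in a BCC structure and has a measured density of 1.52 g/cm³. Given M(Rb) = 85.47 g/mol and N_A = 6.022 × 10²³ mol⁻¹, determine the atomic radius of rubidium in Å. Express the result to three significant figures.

For a BCC cell (Z = 2), a³ = Z·M/(N_A·ρ) = 2 × 85.47 / (6.022 × 10²³ × 1.520) = 1.867 × 10^-22 cm³, so a = 5.716 × 10^-8 cm = 5.716 Å.
Atoms touch along the body diagonal, so √3·a = 4r, so r = 0.4330 × a = 2.48 Å.

2.48 Å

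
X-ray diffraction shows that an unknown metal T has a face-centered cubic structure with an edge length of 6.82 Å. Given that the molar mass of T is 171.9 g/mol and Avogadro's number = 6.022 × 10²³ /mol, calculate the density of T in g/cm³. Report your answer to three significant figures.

3.60 g/cm³

An FCC unit cell contains Z = 4 atoms.
Cell volume: a³ = (6.82 Å)³ = (6.820 × 10^-8 cm)³ = 3.172 × 10^-22 cm³.
ρ = Z·M/(N_A·a³) = 4 × 171.9 / (6.022 × 10²³ × 3.172 × 10^-22) = 3.599 g/cm³.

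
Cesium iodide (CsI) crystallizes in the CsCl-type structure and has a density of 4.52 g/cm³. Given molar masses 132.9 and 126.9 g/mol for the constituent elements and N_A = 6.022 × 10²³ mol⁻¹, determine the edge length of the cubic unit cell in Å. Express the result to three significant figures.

M(CsI) = 259.8 g/mol; Z = 1 formula unit per cell.
a³ = Z·M/(N_A·ρ) = 1 × 259.8 / (6.022 × 10²³ × 4.52) = 9.545 × 10^-23 cm³, so a = 4.570 × 10^-8 cm = 4.57 Å.

4.57 Å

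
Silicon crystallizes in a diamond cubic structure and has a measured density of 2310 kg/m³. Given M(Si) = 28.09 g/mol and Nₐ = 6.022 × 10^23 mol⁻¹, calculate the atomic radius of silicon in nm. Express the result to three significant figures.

For a diamond cubic cell (Z = 8), a³ = Z·M/(N_A·ρ) = 8 × 28.09 / (6.022 × 10²³ × 2.310) = 1.615 × 10^-22 cm³, so a = 5.446 × 10^-8 cm = 0.5446 nm.
Nearest neighbors lie along the body diagonal with √3·a = 8r, so r = 0.2165 × a = 0.118 nm.

0.118 nm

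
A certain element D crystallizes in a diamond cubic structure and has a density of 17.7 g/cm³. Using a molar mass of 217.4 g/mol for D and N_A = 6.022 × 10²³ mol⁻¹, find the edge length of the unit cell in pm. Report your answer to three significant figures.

With Z = 8 atoms per diamond cubic cell, a³ = Z·M/(N_A·ρ) = 8 × 217.4 / (6.022 × 10²³ × 17.70 g/cm³) = 1.632 × 10^-22 cm³.
a = (1.632 × 10^-22)^(1/3) = 5.464 × 10^-8 cm = 546 pm.

546 pm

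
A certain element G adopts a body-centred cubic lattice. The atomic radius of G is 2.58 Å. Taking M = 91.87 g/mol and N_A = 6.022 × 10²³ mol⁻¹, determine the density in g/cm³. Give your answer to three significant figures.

1.44 g/cm³

In a BCC lattice, atoms touch along the body diagonal, so √3·a = 4r, giving a = 5.958 Å = 5.958 × 10^-8 cm.
With Z = 2, ρ = Z·M/(N_A·a³) = 2 × 91.87 / (6.022 × 10²³ × 2.115 × 10^-22) = 1.442 g/cm³.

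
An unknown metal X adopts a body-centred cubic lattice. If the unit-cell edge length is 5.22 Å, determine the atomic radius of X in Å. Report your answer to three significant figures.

In a BCC lattice, atoms touch along the body diagonal, so √3·a = 4r.
r = √3·a/4 = 1.7321 × 5.22 / 4 = 2.26 Å.

2.26 Å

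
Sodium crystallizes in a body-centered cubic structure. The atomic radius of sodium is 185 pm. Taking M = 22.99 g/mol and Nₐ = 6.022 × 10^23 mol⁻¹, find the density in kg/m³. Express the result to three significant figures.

In a BCC lattice, atoms touch along the body diagonal, so √3·a = 4r, giving a = 427.2 pm = 4.272 × 10^-8 cm.
With Z = 2, ρ = Z·M/(N_A·a³) = 2 × 22.99 / (6.022 × 10²³ × 7.799 × 10^-23) = 0.9791 g/cm³ = 979 kg/m³.

979 kg/m³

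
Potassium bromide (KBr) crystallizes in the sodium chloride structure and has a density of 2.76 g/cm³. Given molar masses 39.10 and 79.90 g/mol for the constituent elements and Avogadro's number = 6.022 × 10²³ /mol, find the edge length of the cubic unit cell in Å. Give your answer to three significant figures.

M(KBr) = 119.0 g/mol; Z = 4 formula units per cell.
a³ = Z·M/(N_A·ρ) = 4 × 119.0 / (6.022 × 10²³ × 2.76) = 2.864 × 10^-22 cm³, so a = 6.592 × 10^-8 cm = 6.59 Å.

6.59 Å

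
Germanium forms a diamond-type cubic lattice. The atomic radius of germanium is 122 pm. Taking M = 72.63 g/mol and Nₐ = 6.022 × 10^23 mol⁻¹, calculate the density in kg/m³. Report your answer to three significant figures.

In a diamond cubic lattice, nearest neighbors lie along the body diagonal with √3·a = 8r, giving a = 563.5 pm = 5.635 × 10^-8 cm.
With Z = 8, ρ = Z·M/(N_A·a³) = 8 × 72.63 / (6.022 × 10²³ × 1.789 × 10^-22) = 5.393 g/cm³ = 5390 kg/m³.

5390 kg/m³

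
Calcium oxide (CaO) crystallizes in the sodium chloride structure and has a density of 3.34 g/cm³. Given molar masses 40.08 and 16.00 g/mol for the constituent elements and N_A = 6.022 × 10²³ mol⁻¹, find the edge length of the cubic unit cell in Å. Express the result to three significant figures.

M(CaO) = 56.08 g/mol; Z = 4 formula units per cell.
a³ = Z·M/(N_A·ρ) = 4 × 56.08 / (6.022 × 10²³ × 3.34) = 1.115 × 10^-22 cm³, so a = 4.813 × 10^-8 cm = 4.81 Å.

4.81 Å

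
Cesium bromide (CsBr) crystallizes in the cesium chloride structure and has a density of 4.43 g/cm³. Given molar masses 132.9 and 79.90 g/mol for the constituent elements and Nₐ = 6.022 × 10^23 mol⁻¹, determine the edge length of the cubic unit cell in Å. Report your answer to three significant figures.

4.30 Å

M(CsBr) = 212.8 g/mol; Z = 1 formula unit per cell.
a³ = Z·M/(N_A·ρ) = 1 × 212.8 / (6.022 × 10²³ × 4.43) = 7.977 × 10^-23 cm³, so a = 4.305 × 10^-8 cm = 4.30 Å.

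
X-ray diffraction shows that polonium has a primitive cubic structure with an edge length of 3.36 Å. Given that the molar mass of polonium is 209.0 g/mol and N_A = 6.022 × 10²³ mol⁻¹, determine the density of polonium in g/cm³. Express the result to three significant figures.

9.15 g/cm³

A simple cubic unit cell contains Z = 1 atom.
Cell volume: a³ = (3.36 Å)³ = (3.360 × 10^-8 cm)³ = 3.793 × 10^-23 cm³.
ρ = Z·M/(N_A·a³) = 1 × 209.0 / (6.022 × 10²³ × 3.793 × 10^-23) = 9.149 g/cm³.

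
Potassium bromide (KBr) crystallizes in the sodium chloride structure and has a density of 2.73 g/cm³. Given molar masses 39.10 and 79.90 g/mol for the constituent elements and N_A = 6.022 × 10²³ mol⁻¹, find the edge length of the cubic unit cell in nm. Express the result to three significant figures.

0.662 nm

M(KBr) = 119.0 g/mol; Z = 4 formula units per cell.
a³ = Z·M/(N_A·ρ) = 4 × 119.0 / (6.022 × 10²³ × 2.73) = 2.895 × 10^-22 cm³, so a = 6.616 × 10^-8 cm = 0.662 nm.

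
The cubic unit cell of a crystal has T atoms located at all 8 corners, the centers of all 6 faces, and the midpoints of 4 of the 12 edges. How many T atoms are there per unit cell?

Corner atoms are shared by 8 cells (1/8 each), face atoms by 2 (1/2 each), edge atoms by 4 (1/4 each).
Net atoms = 8 × 1/8 + 6 × 1/2 + 4 × 1/4 = 1 + 3 + 1 = 5.

5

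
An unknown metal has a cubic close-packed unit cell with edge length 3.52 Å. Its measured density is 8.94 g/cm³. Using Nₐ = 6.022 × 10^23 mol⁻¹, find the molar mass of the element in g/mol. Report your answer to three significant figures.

58.7 g/mol

An FCC cell has Z = 4 atoms; a = 3.520 × 10^-8 cm.
M = ρ·N_A·a³/Z = 8.94 × 6.022 × 10²³ × 4.361 × 10^-23 / 4 = 58.7 g/mol.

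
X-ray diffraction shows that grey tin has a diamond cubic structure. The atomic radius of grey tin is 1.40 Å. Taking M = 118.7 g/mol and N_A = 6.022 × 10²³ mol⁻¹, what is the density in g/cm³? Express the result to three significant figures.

In a diamond cubic lattice, nearest neighbors lie along the body diagonal with √3·a = 8r, giving a = 6.466 Å = 6.466 × 10^-8 cm.
With Z = 8, ρ = Z·M/(N_A·a³) = 8 × 118.7 / (6.022 × 10²³ × 2.704 × 10^-22) = 5.832 g/cm³.

5.83 g/cm³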